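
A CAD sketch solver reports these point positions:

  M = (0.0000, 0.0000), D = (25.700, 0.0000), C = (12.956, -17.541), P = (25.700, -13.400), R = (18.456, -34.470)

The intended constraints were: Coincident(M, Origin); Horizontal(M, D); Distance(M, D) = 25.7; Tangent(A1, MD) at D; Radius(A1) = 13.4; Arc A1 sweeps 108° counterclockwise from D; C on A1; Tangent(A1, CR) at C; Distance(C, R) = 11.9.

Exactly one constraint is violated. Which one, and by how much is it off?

Distance(C, R) = 11.9 — off by 5.90.

M = (0.00, 0.00) ✓; M.y = 0.00, D.y = 0.00 ✓; |MD| = 25.70 ✓; ∠(PD, DM) = 90.00° ✓; |PD| = 13.40 ✓; bearing(P→C) − bearing(P→D) = 108.0° ✓; |PC| = 13.40 ✓; ∠(PC, CR) = 90.00° ✓; |CR| = 17.80 ✗.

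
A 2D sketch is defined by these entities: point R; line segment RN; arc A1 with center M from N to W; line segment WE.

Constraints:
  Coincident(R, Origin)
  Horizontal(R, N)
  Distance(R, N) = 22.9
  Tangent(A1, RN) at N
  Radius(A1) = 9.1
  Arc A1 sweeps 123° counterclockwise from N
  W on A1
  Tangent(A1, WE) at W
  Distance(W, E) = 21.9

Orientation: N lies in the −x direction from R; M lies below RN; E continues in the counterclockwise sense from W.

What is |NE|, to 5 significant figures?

32.706

On A1, N sits at bearing 90° from M; a 123° counterclockwise sweep puts W at bearing 213°, so W = M + 9.1·(cos 213°, sin 213°) = (-30.532, -14.056). Tangency of A1 to WE means the radius MW is perpendicular to WE, so WE runs along (−sin 213°, cos 213°); with |WE| = 21.9, E = (-18.604, -32.423). Then |NE| = |E − N| = 32.706.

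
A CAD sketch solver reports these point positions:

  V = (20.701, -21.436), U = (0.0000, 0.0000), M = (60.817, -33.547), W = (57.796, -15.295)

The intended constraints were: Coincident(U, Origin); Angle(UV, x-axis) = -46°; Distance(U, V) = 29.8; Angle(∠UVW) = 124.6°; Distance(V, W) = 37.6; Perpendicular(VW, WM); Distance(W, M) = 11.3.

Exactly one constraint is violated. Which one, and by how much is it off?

Distance(W, M) = 11.3 — off by 7.20.

U = (0.00, 0.00) ✓; UV at -46.00° ✓; |UV| = 29.80 ✓; ∠UVW = 124.6° ✓; |VW| = 37.60 ✓; ∠(VW, WM) = 90.00° ✓; |WM| = 18.50 ✗.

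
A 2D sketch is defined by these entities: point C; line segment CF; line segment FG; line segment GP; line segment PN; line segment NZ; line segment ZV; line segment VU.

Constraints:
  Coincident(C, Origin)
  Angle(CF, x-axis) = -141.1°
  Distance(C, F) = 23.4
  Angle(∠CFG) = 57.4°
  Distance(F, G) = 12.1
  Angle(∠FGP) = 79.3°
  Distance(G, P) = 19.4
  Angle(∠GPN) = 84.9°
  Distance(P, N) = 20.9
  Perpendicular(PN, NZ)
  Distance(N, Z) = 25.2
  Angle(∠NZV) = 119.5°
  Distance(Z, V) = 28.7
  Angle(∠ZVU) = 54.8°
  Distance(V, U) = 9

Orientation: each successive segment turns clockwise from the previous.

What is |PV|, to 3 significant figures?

39.5

C is at the origin; CF runs at -141.1° with length 23.4, so F = (-18.2, -14.7). ∠CFG = 57.4° gives FG at 96.3° from the x-axis; with |FG| = 12.1, G = (-19.5, -2.67). ∠FGP = 79.3° gives GP at -4.40° from the x-axis; with |GP| = 19.4, P = (-0.196, -4.16). ∠GPN = 84.9° gives PN at -99.5° from the x-axis; with |PN| = 20.9, N = (-3.65, -24.8). The perpendicularity gives NZ at right angles to PN, so NZ runs at 170°; with |NZ| = 25.2, Z = (-28.5, -20.6). ∠NZV = 119.5° gives ZV at 110° from the x-axis; with |ZV| = 28.7, V = (-38.3, 6.36). Then |PV| = |V − P| = 39.5.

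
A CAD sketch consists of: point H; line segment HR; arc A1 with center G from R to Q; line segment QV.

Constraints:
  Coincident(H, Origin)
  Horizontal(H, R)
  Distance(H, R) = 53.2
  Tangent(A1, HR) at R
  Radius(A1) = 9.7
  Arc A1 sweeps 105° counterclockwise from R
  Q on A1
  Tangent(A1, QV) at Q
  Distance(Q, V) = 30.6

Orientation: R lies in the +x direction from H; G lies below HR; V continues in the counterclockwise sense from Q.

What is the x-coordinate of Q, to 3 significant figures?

43.8

H is at the origin; HR is horizontal with |HR| = 53.2 and R on the +x side, so R = (53.2, 0.00). Tangency of A1 to HR means the radius GR is perpendicular to HR, so G = R + (0, -9.7) = (53.2, -9.70). On A1, R sits at bearing 90° from G; a 105° counterclockwise sweep puts Q at bearing 195°, so Q = G + 9.7·(cos 195°, sin 195°) = (43.8, -12.2). So Q.x = 43.8.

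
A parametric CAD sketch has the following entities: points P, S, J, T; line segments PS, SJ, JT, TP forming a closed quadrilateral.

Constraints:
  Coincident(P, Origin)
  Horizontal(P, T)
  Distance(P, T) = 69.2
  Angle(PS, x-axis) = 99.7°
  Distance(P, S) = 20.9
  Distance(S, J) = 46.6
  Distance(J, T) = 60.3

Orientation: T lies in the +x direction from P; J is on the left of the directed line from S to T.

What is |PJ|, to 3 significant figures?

59.2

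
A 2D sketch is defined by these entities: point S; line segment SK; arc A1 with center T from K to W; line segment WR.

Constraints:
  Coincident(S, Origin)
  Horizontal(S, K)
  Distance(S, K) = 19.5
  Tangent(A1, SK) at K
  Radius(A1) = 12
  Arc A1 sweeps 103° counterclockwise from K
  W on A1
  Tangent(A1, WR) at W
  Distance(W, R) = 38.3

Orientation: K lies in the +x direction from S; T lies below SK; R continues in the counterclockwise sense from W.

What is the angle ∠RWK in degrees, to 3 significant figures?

128°

S is at the origin; SK is horizontal with |SK| = 19.5 and K on the +x side, so K = (19.5, 0.00). A1 meets SK tangentially, so TK is at right angles to SK, so T = K + (0, -12) = (19.5, -12.0). On A1, K sits at bearing 90° from T; a 103° counterclockwise sweep puts W at bearing 193°, so W = T + 12.0·(cos 193°, sin 193°) = (7.81, -14.7). Tangency of A1 to WR means the radius TW is perpendicular to WR, so WR runs along (−sin 193°, cos 193°); with |WR| = 38.3, R = (16.4, -52.0). Then cos ∠RWK = WR·WK / (|WR||WK|), giving 128°.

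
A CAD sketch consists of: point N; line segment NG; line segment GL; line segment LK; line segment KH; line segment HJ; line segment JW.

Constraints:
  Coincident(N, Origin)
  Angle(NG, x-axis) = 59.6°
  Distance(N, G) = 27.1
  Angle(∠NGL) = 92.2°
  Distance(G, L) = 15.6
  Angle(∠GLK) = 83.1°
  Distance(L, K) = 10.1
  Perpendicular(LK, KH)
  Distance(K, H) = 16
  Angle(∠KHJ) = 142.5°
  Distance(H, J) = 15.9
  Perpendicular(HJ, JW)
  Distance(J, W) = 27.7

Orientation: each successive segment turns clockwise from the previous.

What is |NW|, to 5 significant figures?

50.461

N is at the origin; NG runs at 59.6° with length 27.1, so G = (13.714, 23.374). ∠NGL = 92.2° gives GL at -28.200° from the x-axis; with |GL| = 15.6, L = (27.462, 16.002). ∠GLK = 83.1° gives LK at -125.10° from the x-axis; with |LK| = 10.1, K = (21.654, 7.7390). LK is perpendicular to KH, so KH runs at 144.90°; with |KH| = 16.0, H = (8.5639, 16.939). ∠KHJ = 142.5° gives HJ at 107.40° from the x-axis; with |HJ| = 15.9, J = (3.8092, 32.112). HJ ⟂ JW, so JW runs at 17.400°; with |JW| = 27.7, W = (30.242, 40.395). Then |NW| = |W − N| = 50.461.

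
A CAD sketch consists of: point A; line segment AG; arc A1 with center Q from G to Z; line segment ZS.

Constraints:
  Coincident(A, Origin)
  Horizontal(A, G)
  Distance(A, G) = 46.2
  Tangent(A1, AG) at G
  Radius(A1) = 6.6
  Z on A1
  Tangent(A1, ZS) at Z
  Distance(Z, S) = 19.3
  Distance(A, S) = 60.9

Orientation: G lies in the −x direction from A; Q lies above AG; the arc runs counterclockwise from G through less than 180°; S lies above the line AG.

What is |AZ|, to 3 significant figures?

43.2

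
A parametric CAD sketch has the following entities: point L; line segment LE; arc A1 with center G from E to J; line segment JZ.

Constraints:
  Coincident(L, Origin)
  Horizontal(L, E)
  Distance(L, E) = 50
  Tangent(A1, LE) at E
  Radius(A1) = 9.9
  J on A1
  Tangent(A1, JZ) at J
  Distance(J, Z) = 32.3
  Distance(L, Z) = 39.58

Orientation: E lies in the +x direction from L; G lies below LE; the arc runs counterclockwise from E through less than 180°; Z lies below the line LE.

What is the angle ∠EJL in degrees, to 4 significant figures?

145.5°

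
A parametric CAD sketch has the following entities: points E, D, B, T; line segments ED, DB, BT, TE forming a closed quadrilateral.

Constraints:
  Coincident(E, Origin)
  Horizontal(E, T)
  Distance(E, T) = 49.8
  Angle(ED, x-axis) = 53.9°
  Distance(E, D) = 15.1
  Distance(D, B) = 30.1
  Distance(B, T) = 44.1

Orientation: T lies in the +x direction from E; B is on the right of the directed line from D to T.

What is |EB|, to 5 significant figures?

20.256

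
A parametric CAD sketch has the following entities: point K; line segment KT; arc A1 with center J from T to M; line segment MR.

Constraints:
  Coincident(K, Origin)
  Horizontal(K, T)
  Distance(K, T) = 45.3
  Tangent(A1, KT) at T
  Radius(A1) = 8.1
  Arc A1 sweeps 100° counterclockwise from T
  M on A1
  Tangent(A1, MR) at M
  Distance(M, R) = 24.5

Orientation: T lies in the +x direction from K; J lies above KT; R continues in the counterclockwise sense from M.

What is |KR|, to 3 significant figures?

59.5

K is at the origin; KT is horizontal with |KT| = 45.3 and T on the +x side, so T = (45.3, 0.00). Tangency of A1 to KT means the radius JT is perpendicular to KT, so J = T + (0, 8.1) = (45.3, 8.10). On A1, T sits at bearing -90° from J; a 100° counterclockwise sweep puts M at bearing 10°, so M = J + 8.1·(cos 10°, sin 10°) = (53.3, 9.51). A1 meets MR tangentially, so JM is at right angles to MR, so MR runs along (−sin 10°, cos 10°); with |MR| = 24.5, R = (49.0, 33.6). Then |KR| = |R − K| = 59.5.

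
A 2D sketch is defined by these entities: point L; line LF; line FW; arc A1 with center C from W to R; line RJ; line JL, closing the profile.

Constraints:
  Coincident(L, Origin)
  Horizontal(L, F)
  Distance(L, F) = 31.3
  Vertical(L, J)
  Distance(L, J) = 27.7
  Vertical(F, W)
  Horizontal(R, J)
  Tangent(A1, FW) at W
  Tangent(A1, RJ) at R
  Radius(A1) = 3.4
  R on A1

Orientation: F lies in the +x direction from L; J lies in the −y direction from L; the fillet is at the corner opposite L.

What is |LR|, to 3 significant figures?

39.3

L is at the origin; LF is horizontal with |LF| = 31.3 and F on the +x side, so F = (31.3, 0.00). LJ is vertical with |LJ| = 27.7 and J on the −y side, so J = (0.00, -27.7). The virtual corner opposite L is at (31.3, -27.7). Tangency of A1 to FW means the radius CW is perpendicular to FW and A1 meets RJ tangentially, so CR is at right angles to RJ, with radius 3.4, so the center C sits 3.4 in from both sides at C = (27.9, -24.3). That places the tangent points at W = (31.3, -24.3) on FW and R = (27.9, -27.7) on RJ. Then |LR| = |R − L| = 39.3.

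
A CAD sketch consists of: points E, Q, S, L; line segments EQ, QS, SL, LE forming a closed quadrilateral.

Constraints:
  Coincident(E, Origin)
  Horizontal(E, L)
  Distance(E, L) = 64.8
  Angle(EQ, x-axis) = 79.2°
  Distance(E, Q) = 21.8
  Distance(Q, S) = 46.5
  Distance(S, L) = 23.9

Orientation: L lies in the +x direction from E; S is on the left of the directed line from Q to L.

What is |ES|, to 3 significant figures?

54.0

Checks: |QS| = 46.50 ✓; |SL| = 23.90 ✓.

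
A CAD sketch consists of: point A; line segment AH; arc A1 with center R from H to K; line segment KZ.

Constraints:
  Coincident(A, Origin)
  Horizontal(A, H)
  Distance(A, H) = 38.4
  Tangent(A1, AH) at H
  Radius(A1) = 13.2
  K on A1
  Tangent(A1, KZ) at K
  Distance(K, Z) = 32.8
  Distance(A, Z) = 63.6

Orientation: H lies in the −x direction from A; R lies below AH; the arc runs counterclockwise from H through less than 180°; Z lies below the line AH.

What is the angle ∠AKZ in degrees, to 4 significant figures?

91.21°

A is at the origin; A and H share the same y with |AH| = 38.4 and H on the −x side, so H = (-38.40, 0.000). The tangent condition forces RH to be normal to AH, so R = H + (0, -13.2) = (-38.40, -13.20). Since RK ⟂ KZ (tangency), |RZ| = √(13.2² + 32.8²) = 35.36 regardless of where K sits on A1. So Z lies on both circle(A, 63.6) and circle(R, 35.36); the below-AH intersection is Z = (-41.21, -48.44). K is the foot of the tangent from Z: K = (-51.00, -17.14).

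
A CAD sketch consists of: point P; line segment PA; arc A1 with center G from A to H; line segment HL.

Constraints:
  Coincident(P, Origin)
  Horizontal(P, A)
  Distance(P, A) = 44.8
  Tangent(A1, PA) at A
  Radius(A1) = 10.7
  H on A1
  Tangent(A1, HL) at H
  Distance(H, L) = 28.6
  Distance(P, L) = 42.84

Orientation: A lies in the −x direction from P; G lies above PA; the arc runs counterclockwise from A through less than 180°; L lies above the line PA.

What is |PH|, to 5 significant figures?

35.417

P is at the origin; PA is horizontal with |PA| = 44.8 and A on the −x side, so A = (-44.800, 0.0000). Tangency of A1 to PA means the radius GA is perpendicular to PA, so G = A + (0, 10.7) = (-44.800, 10.700). Since GH ⟂ HL (tangency), |GL| = √(10.7² + 28.6²) = 30.536 regardless of where H sits on A1. So L lies on both circle(P, 42.84) and circle(G, 30.536); the above-PA intersection is L = (-25.539, 34.395). H is the foot of the tangent from L: H = (-34.659, 7.2881).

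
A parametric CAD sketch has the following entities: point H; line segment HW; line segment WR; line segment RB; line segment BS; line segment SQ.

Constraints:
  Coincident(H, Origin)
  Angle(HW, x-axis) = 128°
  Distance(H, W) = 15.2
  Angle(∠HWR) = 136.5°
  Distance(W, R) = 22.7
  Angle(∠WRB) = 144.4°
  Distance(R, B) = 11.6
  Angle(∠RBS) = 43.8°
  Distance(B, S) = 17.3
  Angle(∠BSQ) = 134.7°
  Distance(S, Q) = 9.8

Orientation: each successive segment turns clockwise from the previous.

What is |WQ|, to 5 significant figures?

7.9170

∠RBS = 43.8° gives BS at -87.300° from the x-axis; with |BS| = 17.3, S = (1.2581, 26.034). ∠BSQ = 134.7° gives SQ at -132.60° from the x-axis; with |SQ| = 9.8, Q = (-5.3752, 18.820). Then |WQ| = |Q − W| = 7.9170.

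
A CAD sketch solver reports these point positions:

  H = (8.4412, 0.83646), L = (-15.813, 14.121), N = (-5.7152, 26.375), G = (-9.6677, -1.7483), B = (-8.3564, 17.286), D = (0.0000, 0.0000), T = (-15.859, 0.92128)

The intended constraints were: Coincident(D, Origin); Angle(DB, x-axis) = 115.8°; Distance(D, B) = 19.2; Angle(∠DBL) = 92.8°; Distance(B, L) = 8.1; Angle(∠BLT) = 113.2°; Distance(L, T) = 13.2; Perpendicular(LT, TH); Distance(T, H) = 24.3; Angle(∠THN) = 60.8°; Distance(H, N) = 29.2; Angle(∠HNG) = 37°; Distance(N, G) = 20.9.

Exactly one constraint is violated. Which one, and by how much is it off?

Distance(N, G) = 20.9 — off by 7.50.

D = (0.00, 0.00) ✓; DB at 115.8° ✓; |DB| = 19.20 ✓; ∠DBL = 92.80° ✓; |BL| = 8.101 ✓; ∠BLT = 113.2° ✓; |LT| = 13.20 ✓; ∠(LT, TH) = 90.00° ✓; |TH| = 24.30 ✓; ∠THN = 60.80° ✓; |HN| = 29.20 ✓; ∠HNG = 37.00° ✓; |NG| = 28.40 ✗.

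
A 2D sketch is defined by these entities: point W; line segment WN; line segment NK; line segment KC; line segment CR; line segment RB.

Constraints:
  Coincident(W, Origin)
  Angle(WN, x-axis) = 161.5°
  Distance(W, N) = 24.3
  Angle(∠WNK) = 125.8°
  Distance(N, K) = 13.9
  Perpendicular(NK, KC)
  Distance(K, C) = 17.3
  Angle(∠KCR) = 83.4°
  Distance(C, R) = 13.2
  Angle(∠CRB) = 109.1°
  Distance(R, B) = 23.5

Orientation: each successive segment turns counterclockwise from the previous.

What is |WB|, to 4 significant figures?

28.64

∠KCR = 83.4° gives CR at 42.30° from the x-axis; with |CR| = 13.2, R = (-14.47, -5.566). ∠CRB = 109.1° gives RB at 113.2° from the x-axis; with |RB| = 23.5, B = (-23.73, 16.03). Then |WB| = |B − W| = 28.64.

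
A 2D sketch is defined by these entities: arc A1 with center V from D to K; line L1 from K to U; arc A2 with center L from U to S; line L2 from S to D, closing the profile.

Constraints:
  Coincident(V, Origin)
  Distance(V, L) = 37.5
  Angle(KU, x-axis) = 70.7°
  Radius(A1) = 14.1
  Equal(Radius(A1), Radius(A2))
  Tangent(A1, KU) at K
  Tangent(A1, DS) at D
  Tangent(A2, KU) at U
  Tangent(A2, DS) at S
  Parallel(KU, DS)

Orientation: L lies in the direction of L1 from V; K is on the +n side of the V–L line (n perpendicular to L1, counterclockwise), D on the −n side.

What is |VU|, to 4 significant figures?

40.06

The slot axis is L1's direction at 70.7°, so u = (cos 70.7°, sin 70.7°) = (0.3305, 0.9438) and n = (−sin 70.7°, cos 70.7°) = (-0.9438, 0.3305). V is at the origin and L lies 37.5 along u from V, so L = 37.5·u = (12.39, 35.39). Tangency of A1 to both parallel lines with radius 14.1 puts K and D at V ± 14.1·n: K = (-13.31, 4.660), D = (13.31, -4.660). Equal radii place U and S the same way about L: U = L + 14.1·n = (-0.9133, 40.05), S = L − 14.1·n = (25.70, 30.73). Then |VU| = |U − V| = 40.06.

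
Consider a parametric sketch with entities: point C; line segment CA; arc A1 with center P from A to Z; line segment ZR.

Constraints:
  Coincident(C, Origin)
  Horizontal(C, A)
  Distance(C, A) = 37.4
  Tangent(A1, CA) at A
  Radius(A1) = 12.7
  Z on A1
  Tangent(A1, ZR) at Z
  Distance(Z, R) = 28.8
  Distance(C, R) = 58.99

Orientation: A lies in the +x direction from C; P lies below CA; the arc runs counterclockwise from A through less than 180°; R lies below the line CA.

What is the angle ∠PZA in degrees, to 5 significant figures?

31.510°

Checks: |PA| = 12.70 ✓; |PZ| = 12.70 ✓; ∠(PZ, ZR) = 90.00° ✓; |ZR| = 28.80 ✓; |CR| = 58.99 ✓.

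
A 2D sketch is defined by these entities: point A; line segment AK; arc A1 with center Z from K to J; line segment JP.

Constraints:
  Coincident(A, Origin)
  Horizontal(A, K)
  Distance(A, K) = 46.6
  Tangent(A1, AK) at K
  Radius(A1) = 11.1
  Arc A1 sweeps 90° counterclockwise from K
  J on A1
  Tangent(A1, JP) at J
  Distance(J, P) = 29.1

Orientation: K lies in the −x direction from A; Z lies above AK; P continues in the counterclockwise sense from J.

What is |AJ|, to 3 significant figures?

37.2

The tangent condition forces ZK to be normal to AK, so Z = K + (0, 11.1) = (-46.6, 11.1). On A1, K sits at bearing -90° from Z; a 90° counterclockwise sweep puts J at bearing 0°, so J = Z + 11.1·(cos 0°, sin 0°) = (-35.5, 11.1). Then |AJ| = |J − A| = 37.2.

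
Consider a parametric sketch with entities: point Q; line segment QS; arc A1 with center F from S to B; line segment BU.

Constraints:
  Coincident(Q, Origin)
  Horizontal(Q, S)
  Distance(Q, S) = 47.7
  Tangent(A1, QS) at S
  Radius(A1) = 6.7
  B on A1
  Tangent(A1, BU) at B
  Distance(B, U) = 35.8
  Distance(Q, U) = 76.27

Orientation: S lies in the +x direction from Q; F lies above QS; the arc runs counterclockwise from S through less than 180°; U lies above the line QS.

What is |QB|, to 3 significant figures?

54.2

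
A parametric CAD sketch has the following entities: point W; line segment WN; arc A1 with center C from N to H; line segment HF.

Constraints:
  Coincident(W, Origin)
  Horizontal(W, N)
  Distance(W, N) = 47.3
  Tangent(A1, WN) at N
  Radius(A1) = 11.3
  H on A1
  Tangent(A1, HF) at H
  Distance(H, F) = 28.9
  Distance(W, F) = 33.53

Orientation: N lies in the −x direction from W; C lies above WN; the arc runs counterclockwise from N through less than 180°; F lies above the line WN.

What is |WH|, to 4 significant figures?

38.74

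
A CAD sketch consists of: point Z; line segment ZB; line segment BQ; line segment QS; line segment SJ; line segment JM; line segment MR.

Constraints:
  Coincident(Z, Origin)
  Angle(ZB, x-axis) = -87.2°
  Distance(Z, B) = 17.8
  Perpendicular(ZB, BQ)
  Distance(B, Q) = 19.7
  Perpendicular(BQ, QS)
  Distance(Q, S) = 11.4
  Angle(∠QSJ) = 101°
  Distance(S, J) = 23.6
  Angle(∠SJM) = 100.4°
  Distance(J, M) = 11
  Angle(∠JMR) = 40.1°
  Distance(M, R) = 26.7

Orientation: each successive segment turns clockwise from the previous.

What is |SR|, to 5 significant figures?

7.9264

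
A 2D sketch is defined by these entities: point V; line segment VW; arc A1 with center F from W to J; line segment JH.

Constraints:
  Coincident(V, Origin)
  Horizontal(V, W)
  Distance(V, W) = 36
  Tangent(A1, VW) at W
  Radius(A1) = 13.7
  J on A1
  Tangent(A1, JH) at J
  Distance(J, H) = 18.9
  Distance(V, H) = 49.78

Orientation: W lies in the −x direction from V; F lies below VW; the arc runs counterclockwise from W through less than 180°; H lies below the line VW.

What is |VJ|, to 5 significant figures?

51.513

V is at the origin; VW is horizontal with |VW| = 36.0 and W on the −x side, so W = (-36.000, 0.0000). Tangency of A1 to VW means the radius FW is perpendicular to VW, so F = W + (0, -13.7) = (-36.000, -13.700). Since FJ ⟂ JH (tangency), |FH| = √(13.7² + 18.9²) = 23.343 regardless of where J sits on A1. So H lies on both circle(V, 49.78) and circle(F, 23.343); the below-VW intersection is H = (-33.414, -36.899). J is the foot of the tangent from H: J = (-46.133, -22.920).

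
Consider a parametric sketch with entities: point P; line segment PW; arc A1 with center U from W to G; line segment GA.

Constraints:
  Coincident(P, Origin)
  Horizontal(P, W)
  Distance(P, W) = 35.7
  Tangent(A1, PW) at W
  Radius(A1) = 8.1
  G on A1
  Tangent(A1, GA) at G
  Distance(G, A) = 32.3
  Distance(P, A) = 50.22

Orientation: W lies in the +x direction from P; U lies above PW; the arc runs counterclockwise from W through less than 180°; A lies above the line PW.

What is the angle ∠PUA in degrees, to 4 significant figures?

91.72°

Checks: ∠(UW, WP) = 90.00° ✓; |UW| = 8.100 ✓; |UG| = 8.100 ✓; ∠(UG, GA) = 90.00° ✓; |GA| = 32.30 ✓; |PA| = 50.22 ✓.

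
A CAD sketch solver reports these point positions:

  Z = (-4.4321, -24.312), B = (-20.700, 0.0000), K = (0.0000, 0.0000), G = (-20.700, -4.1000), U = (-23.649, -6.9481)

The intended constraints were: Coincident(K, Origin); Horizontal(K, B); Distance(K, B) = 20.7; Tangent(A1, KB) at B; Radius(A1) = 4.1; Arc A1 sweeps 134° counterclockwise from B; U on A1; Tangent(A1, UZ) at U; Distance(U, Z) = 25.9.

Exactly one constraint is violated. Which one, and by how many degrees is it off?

Tangent(A1, UZ) at U — off by 3.90°.

K = (0.00, 0.00) ✓; K.y = 0.00, B.y = 0.00 ✓; |KB| = 20.70 ✓; ∠(GB, BK) = 90.00° ✓; |GB| = 4.100 ✓; bearing(G→U) − bearing(G→B) = 134.0° ✓; |GU| = 4.100 ✓; ∠(GU, UZ) = 86.10° ✗; |UZ| = 25.90 ✓.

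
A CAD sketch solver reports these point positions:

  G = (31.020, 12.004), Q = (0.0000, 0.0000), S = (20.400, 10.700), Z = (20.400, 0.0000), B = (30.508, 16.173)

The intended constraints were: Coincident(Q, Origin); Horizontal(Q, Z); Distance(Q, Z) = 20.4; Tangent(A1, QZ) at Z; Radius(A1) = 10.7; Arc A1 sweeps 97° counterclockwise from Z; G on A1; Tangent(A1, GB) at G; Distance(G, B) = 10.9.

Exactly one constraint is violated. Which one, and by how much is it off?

Distance(G, B) = 10.9 — off by 6.70.

Q = (0.00, 0.00) ✓; Q.y = 0.00, Z.y = 0.00 ✓; |QZ| = 20.40 ✓; ∠(SZ, ZQ) = 90.00° ✓; |SZ| = 10.70 ✓; bearing(S→G) − bearing(S→Z) = 97.00° ✓; |SG| = 10.70 ✓; ∠(SG, GB) = 90.00° ✓; |GB| = 4.200 ✗.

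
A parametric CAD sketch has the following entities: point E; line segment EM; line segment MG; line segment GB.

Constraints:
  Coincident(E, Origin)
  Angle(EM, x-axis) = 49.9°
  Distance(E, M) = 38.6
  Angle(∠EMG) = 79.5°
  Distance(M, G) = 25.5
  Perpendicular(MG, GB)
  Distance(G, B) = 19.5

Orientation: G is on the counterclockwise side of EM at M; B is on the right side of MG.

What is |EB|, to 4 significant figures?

60.35

E is at the origin; EM runs at 49.9° with length 38.6, so M = 38.6·(cos 49.9°, sin 49.9°) = (24.86, 29.53). ∠EMG = 79.5°, so MG runs at 49.9° + (180° − 79.5°) = 150.4° from the x-axis; with |MG| = 25.5, G = M + 25.5·(cos 150.4°, sin 150.4°) = (2.691, 42.12). MG ⟂ GB; with |GB| = 19.5 on the right of MG, B = G + 19.5·(0.4939, 0.8695) = (12.32, 59.08). Then |EB| = |B − E| = 60.35.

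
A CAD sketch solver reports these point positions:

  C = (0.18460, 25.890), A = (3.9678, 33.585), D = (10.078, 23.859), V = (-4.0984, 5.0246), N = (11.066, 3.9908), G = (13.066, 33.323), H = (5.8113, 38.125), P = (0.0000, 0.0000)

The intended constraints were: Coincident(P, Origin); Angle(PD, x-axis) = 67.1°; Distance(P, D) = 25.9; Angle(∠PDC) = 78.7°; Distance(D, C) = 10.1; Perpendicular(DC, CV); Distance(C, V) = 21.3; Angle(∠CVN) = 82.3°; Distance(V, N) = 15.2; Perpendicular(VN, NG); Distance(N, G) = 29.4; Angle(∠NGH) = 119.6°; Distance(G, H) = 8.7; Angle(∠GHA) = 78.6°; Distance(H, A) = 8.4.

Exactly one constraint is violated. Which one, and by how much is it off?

Distance(H, A) = 8.4 — off by 3.50.

P = (0.00, 0.00) ✓; PD at 67.10° ✓; |PD| = 25.90 ✓; ∠PDC = 78.70° ✓; |DC| = 10.10 ✓; ∠(DC, CV) = 90.00° ✓; |CV| = 21.30 ✓; ∠CVN = 82.30° ✓; |VN| = 15.20 ✓; ∠(VN, NG) = 90.00° ✓; |NG| = 29.40 ✓; ∠NGH = 119.6° ✓; |GH| = 8.700 ✓; ∠GHA = 78.60° ✓; |HA| = 4.900 ✗.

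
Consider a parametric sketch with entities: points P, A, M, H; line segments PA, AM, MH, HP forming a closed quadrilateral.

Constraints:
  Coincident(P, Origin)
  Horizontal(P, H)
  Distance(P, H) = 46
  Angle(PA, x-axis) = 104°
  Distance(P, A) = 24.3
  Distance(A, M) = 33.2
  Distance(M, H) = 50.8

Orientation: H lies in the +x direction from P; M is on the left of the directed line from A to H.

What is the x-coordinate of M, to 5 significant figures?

20.395

P is at the origin; P and H share the same y with |PH| = 46.0 and H in +x, so H = (46.0, 0). PA runs at 104.0° with |PA| = 24.3, so A = (-5.8787, 23.578). M is determined by |AM| = 33.2 and |MH| = 50.8 together: it lies at the intersection of circle(A, 33.2) and circle(H, 50.8). With |AH| = 56.985, the foot of the radical line on AH is 15.521 from A and the perpendicular offset is √(33.2² − 15.521²) = 29.349. Taking the left-of-AH solution: M = (20.395, 43.875).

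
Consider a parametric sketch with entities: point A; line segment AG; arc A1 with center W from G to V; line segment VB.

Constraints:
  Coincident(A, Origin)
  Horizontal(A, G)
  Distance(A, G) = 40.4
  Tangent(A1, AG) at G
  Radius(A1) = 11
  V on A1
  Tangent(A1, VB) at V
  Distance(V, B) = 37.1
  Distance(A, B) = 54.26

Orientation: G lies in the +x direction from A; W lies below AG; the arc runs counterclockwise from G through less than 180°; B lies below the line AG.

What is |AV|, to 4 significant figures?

31.15

A is at the origin; AG is horizontal with |AG| = 40.4 and G on the +x side, so G = (40.40, 0.000). The tangent condition forces WG to be normal to AG, so W = G + (0, -11) = (40.40, -11.00). Since WV ⟂ VB (tangency), |WB| = √(11.0² + 37.1²) = 38.70 regardless of where V sits on A1. So B lies on both circle(A, 54.26) and circle(W, 38.70); the below-AG intersection is B = (26.75, -47.21). V is the foot of the tangent from B: V = (29.43, -10.21).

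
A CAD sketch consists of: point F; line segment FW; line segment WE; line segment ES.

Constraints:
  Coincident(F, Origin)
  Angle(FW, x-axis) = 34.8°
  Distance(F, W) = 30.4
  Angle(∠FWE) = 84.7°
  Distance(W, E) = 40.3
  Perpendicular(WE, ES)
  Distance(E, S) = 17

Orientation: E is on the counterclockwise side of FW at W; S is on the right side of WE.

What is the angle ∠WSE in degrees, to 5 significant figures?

67.128°

F is at the origin; FW runs at 34.8° with length 30.4, so W = 30.4·(cos 34.8°, sin 34.8°) = (24.963, 17.350). ∠FWE = 84.7°, so WE runs at 34.8° + (180° − 84.7°) = 130.10° from the x-axis; with |WE| = 40.3, E = W + 40.3·(cos 130.10°, sin 130.10°) = (-0.99525, 48.176). WE ⟂ ES; with |ES| = 17.0 on the right of WE, S = E + 17.0·(0.76492, 0.64412) = (12.008, 59.126). Then cos ∠WSE = SW·SE / (|SW||SE|), giving 67.128°.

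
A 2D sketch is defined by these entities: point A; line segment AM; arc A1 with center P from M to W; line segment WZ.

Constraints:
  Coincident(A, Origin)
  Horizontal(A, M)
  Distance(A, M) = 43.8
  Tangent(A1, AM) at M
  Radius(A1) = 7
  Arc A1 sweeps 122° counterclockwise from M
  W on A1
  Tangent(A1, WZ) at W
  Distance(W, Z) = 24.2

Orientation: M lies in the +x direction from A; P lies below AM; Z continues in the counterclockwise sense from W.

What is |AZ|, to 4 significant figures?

59.54

A is at the origin; A and M share the same y with |AM| = 43.8 and M on the +x side, so M = (43.80, 0.000). Since A1 is tangent to AM there, PM ⟂ AM, so P = M + (0, -7) = (43.80, -7.000). On A1, M sits at bearing 90° from P; a 122° counterclockwise sweep puts W at bearing 212°, so W = P + 7.0·(cos 212°, sin 212°) = (37.86, -10.71). Since A1 is tangent to WZ there, PW ⟂ WZ, so WZ runs along (−sin 212°, cos 212°); with |WZ| = 24.2, Z = (50.69, -31.23). Then |AZ| = |Z − A| = 59.54.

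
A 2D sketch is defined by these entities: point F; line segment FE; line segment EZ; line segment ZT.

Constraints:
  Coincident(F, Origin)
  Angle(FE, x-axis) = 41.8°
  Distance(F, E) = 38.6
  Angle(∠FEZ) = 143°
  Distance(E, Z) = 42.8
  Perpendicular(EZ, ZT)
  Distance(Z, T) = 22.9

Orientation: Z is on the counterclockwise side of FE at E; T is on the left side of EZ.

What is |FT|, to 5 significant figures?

73.628

∠FEZ = 143.0°, so EZ runs at 41.8° + (180° − 143.0°) = 78.800° from the x-axis; with |EZ| = 42.8, Z = E + 42.8·(cos 78.800°, sin 78.800°) = (37.089, 67.713). The perpendicularity gives ZT at right angles to EZ; with |ZT| = 22.9 on the left of EZ, T = Z + 22.9·(-0.98096, 0.19423) = (14.625, 72.161). Then |FT| = |T − F| = 73.628.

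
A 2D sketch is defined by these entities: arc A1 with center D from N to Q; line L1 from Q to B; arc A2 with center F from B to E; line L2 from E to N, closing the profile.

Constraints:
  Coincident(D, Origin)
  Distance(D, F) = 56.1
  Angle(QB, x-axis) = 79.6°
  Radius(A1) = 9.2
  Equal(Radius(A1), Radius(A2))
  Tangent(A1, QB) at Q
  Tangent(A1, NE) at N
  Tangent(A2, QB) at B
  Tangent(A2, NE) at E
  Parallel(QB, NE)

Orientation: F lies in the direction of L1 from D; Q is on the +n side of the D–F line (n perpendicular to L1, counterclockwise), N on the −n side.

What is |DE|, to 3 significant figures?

56.8

Tangency of A1 to both parallel lines with radius 9.2 puts Q and N at D ± 9.2·n: Q = (-9.05, 1.66), N = (9.05, -1.66). Equal radii place B and E the same way about F: B = F + 9.2·n = (1.08, 56.8), E = F − 9.2·n = (19.2, 53.5). Then |DE| = |E − D| = 56.8.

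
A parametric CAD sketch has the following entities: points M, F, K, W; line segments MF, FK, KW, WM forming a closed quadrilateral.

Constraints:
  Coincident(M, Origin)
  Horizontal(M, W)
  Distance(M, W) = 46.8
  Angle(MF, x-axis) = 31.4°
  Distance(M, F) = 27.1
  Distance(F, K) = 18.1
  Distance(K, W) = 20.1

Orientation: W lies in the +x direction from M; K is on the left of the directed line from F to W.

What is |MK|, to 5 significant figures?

44.807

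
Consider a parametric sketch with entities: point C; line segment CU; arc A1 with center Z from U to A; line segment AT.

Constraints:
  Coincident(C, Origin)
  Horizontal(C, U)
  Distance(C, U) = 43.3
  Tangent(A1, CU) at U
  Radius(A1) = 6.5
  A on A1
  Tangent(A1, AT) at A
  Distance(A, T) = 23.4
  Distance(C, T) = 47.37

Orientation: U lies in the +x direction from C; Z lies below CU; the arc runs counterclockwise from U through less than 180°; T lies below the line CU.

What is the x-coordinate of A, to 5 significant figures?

36.800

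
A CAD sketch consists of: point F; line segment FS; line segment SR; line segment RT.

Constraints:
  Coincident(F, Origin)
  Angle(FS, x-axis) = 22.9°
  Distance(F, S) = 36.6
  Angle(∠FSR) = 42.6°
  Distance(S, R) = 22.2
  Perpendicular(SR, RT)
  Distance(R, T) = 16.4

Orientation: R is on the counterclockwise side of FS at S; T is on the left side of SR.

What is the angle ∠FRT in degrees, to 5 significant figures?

10.834°

F is at the origin; FS runs at 22.9° with length 36.6, so S = 36.6·(cos 22.9°, sin 22.9°) = (33.715, 14.242). ∠FSR = 42.6°, so SR runs at 22.9° + (180° − 42.6°) = 160.30° from the x-axis; with |SR| = 22.2, R = S + 22.2·(cos 160.30°, sin 160.30°) = (12.815, 21.725). The perpendicularity gives RT at right angles to SR; with |RT| = 16.4 on the left of SR, T = R + 16.4·(-0.33710, -0.94147) = (7.2864, 6.2853). Then cos ∠FRT = RF·RT / (|RF||RT|), giving 10.834°.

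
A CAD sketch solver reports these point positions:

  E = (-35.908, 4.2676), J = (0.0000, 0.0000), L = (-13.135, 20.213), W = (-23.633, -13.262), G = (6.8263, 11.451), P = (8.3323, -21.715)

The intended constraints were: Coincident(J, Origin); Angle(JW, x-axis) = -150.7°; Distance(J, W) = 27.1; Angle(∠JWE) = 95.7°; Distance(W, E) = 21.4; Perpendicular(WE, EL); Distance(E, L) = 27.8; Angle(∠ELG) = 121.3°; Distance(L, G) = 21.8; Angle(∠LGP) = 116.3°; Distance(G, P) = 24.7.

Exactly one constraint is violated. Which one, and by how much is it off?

Distance(G, P) = 24.7 — off by 8.50.

J = (0.00, 0.00) ✓; JW at -150.7° ✓; |JW| = 27.10 ✓; ∠JWE = 95.70° ✓; |WE| = 21.40 ✓; ∠(WE, EL) = 90.00° ✓; |EL| = 27.80 ✓; ∠ELG = 121.3° ✓; |LG| = 21.80 ✓; ∠LGP = 116.3° ✓; |GP| = 33.20 ✗.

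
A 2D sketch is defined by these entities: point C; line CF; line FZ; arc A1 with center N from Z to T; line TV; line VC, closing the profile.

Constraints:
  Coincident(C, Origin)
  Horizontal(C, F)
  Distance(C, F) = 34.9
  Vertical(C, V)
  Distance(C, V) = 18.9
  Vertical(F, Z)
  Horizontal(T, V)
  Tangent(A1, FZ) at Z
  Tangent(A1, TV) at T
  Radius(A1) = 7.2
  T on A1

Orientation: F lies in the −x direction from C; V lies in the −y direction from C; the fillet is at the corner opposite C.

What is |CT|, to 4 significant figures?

33.53

C is at the origin; CF is horizontal with |CF| = 34.9 and F on the −x side, so F = (-34.90, 0.000). CV is vertical with |CV| = 18.9 and V on the −y side, so V = (0.000, -18.90). The virtual corner opposite C is at (-34.90, -18.90). A1 meets FZ tangentially, so NZ is at right angles to FZ and tangency of A1 to TV means the radius NT is perpendicular to TV, with radius 7.2, so the center N sits 7.2 in from both sides at N = (-27.70, -11.70). That places the tangent points at Z = (-34.90, -11.70) on FZ and T = (-27.70, -18.90) on TV. Then |CT| = |T − C| = 33.53.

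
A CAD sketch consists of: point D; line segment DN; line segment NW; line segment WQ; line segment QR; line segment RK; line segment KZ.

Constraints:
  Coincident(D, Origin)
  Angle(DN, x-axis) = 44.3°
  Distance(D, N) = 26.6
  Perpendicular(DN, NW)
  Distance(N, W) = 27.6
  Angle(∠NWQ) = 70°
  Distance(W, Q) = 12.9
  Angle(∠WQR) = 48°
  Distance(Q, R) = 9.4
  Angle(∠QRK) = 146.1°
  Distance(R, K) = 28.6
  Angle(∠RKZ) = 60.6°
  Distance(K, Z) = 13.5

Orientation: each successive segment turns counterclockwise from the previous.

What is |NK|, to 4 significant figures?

32.83

D is at the origin; DN runs at 44.3° with length 26.6, so N = (19.04, 18.58). DN is perpendicular to NW, so NW runs at 134.3°; with |NW| = 27.6, W = (-0.2388, 38.33). ∠NWQ = 70.0° gives WQ at -115.7° from the x-axis; with |WQ| = 12.9, Q = (-5.833, 26.71). ∠WQR = 48.0° gives QR at 16.30° from the x-axis; with |QR| = 9.4, R = (3.189, 29.35). ∠QRK = 146.1° gives RK at 50.20° from the x-axis; with |RK| = 28.6, K = (21.50, 51.32). Then |NK| = |K − N| = 32.83.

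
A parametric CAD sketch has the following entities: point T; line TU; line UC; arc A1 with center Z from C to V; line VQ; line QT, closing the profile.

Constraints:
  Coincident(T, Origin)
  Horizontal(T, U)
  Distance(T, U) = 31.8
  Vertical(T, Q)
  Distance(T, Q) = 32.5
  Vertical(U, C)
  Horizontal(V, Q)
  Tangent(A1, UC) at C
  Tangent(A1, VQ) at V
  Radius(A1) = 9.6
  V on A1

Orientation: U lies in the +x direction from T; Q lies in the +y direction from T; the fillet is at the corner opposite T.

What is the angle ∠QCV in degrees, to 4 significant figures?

28.20°

T is at the origin; TU is horizontal with |TU| = 31.8 and U on the +x side, so U = (31.80, 0.000). T and Q share the same x with |TQ| = 32.5 and Q on the +y side, so Q = (0.000, 32.50). The virtual corner opposite T is at (31.80, 32.50). A1 meets UC tangentially, so ZC is at right angles to UC and the tangent condition forces ZV to be normal to VQ, with radius 9.6, so the center Z sits 9.6 in from both sides at Z = (22.20, 22.90). That places the tangent points at C = (31.80, 22.90) on UC and V = (22.20, 32.50) on VQ. Then cos ∠QCV = CQ·CV / (|CQ||CV|), giving 28.20°.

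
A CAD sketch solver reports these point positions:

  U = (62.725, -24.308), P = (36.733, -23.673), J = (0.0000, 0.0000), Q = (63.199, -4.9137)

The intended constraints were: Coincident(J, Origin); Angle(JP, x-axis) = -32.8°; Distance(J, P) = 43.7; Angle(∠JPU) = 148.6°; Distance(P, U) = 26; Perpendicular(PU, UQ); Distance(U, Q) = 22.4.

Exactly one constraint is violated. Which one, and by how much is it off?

Distance(U, Q) = 22.4 — off by 3.00.

J = (0.00, 0.00) ✓; JP at -32.80° ✓; |JP| = 43.70 ✓; ∠JPU = 148.6° ✓; |PU| = 26.00 ✓; ∠(PU, UQ) = 90.00° ✓; |UQ| = 19.40 ✗.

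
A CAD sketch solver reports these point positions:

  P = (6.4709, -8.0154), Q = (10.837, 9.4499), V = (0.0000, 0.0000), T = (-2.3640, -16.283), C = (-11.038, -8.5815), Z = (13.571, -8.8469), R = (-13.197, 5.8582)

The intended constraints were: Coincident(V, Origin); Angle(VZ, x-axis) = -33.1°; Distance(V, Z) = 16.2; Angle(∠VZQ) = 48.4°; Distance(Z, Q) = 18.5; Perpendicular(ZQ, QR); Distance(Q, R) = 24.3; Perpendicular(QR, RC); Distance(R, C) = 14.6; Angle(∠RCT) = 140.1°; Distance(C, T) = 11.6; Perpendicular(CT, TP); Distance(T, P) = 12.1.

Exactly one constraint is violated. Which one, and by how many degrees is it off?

Perpendicular(CT, TP) — off by 5.30°.

V = (0.00, 0.00) ✓; VZ at -33.10° ✓; |VZ| = 16.20 ✓; ∠VZQ = 48.40° ✓; |ZQ| = 18.50 ✓; ∠(ZQ, QR) = 90.00° ✓; |QR| = 24.30 ✓; ∠(QR, RC) = 90.00° ✓; |RC| = 14.60 ✓; ∠RCT = 140.1° ✓; |CT| = 11.60 ✓; ∠(CT, TP) = 84.70° ✗; |TP| = 12.10 ✓.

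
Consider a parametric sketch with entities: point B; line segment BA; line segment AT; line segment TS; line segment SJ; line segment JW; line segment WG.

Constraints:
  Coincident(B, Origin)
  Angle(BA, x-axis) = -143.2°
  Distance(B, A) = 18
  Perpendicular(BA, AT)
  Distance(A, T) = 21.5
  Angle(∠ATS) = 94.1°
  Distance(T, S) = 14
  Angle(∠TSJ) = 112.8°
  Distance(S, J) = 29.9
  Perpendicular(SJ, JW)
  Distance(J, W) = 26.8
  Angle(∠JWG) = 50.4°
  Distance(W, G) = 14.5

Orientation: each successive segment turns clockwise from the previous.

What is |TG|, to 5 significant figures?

24.597

B is at the origin; BA runs at -143.2° with length 18.0, so A = (-14.413, -10.782). BA is perpendicular to AT, so AT runs at 126.80°; with |AT| = 21.5, T = (-27.292, 6.4333). ∠ATS = 94.1° gives TS at 40.900° from the x-axis; with |TS| = 14.0, S = (-16.710, 15.600). ∠TSJ = 112.8° gives SJ at -26.300° from the x-axis; with |SJ| = 29.9, J = (10.095, 2.3518). SJ is perpendicular to JW, so JW runs at -116.30°; with |JW| = 26.8, W = (-1.7796, -21.674). ∠JWG = 50.4° gives WG at 114.10° from the x-axis; with |WG| = 14.5, G = (-7.7004, -8.4379). Then |TG| = |G − T| = 24.597.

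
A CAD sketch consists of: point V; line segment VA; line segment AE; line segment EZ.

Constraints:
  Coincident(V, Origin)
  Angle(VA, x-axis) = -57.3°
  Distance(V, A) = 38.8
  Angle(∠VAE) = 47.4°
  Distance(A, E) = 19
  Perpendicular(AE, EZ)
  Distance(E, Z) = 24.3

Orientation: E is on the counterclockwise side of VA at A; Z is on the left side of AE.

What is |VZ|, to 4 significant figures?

8.420

∠VAE = 47.4°, so AE runs at -57.3° + (180° − 47.4°) = 75.30° from the x-axis; with |AE| = 19.0, E = A + 19.0·(cos 75.30°, sin 75.30°) = (25.78, -14.27). The perpendicularity gives EZ at right angles to AE; with |EZ| = 24.3 on the left of AE, Z = E + 24.3·(-0.9673, 0.2538) = (2.278, -8.106). Then |VZ| = |Z − V| = 8.420.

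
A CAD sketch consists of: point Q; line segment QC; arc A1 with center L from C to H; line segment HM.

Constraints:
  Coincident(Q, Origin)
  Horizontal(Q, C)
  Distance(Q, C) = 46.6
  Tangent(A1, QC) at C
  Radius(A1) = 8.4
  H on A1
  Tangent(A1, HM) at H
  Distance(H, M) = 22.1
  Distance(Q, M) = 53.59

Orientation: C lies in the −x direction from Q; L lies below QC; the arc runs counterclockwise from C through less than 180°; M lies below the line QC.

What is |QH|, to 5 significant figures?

55.361

Q is at the origin; QC is horizontal with |QC| = 46.6 and C on the −x side, so C = (-46.600, 0.0000). The tangent condition forces LC to be normal to QC, so L = C + (0, -8.4) = (-46.600, -8.4000). Since LH ⟂ HM (tangency), |LM| = √(8.4² + 22.1²) = 23.643 regardless of where H sits on A1. So M lies on both circle(Q, 53.59) and circle(L, 23.643); the below-QC intersection is M = (-43.144, -31.789). H is the foot of the tangent from M: H = (-53.931, -12.500).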